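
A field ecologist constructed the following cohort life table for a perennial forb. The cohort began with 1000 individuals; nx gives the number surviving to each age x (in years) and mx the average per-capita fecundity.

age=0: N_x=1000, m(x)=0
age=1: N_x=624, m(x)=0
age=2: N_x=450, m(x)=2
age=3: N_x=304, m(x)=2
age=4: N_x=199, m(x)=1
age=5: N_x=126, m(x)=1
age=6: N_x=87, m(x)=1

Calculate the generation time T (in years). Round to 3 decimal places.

lx = nx/n0 = nx/1000: 1, 0.624, 0.45, 0.304, 0.199, 0.126, 0.087
lx·mx: 0, 0, 0.9, 0.608, 0.199, 0.126, 0.087 → R0 = 1.92
x·lx·mx: 0, 0, 1.8, 1.824, 0.796, 0.63, 0.522 → Σ = 5.572
T = 5.572 / 1.92 = 2.902083… → 2.902

2.902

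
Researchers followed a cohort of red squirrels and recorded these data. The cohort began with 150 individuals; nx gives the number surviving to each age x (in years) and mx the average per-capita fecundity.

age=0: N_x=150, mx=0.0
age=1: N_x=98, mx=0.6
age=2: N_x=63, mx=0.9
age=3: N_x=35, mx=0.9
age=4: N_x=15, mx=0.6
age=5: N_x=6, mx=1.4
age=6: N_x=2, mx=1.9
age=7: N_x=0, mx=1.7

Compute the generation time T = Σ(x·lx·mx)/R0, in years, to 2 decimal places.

lx = nx/n0 = nx/150: 1, 0.65333…, 0.42, 0.23333…, 0.1, 0.04, 0.01333…, 0
lx·mx: 0, 0.392…, 0.378, 0.21…, 0.06, 0.056, 0.025333…, 0 → R0 = 1.121333…
x·lx·mx: 0, 0.392…, 0.756, 0.63…, 0.24, 0.28, 0.152…, 0 → Σ = 2.45…
T = 2.45… / 1.121333… = 2.184899… → 2.18

2.18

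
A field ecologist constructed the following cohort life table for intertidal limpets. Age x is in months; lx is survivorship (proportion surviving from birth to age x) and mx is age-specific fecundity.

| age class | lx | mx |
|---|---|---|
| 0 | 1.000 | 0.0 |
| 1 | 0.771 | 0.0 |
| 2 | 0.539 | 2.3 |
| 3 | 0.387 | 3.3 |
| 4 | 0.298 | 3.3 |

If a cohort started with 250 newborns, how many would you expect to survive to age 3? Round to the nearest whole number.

97

Expected survivors = N0 · l_3 = 250 × 0.387 = 96.75 → 97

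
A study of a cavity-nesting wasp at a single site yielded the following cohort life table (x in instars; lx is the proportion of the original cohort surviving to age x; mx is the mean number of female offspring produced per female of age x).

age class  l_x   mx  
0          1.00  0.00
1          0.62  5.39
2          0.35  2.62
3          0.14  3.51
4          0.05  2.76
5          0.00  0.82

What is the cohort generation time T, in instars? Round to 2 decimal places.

1.47

lx·mx: 0, 3.3418, 0.917, 0.4914, 0.138, 0 → R0 = 4.8882
x·lx·mx: 0, 3.3418, 1.834, 1.4742, 0.552, 0 → Σ = 7.202
T = 7.202 / 4.8882 = 1.473344… → 1.47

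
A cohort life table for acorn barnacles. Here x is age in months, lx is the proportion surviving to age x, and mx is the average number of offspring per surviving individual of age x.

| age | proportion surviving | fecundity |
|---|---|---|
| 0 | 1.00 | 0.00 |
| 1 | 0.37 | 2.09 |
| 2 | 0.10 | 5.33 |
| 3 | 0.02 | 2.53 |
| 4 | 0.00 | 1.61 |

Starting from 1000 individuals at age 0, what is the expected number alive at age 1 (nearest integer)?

Expected survivors = N0 · l_1 = 1000 × 0.37 = 370 → 370

370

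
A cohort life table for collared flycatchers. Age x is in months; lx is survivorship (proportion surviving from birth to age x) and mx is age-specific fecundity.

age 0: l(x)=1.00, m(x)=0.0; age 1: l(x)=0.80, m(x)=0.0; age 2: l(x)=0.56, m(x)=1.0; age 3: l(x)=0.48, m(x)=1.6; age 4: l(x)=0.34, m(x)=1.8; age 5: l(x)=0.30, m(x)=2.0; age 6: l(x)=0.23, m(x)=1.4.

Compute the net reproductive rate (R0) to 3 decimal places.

lx·mx by age: 0, 0, 0.56, 0.768, 0.612, 0.6, 0.322
R0 = Σ lx·mx = 2.862 → 2.862

2.862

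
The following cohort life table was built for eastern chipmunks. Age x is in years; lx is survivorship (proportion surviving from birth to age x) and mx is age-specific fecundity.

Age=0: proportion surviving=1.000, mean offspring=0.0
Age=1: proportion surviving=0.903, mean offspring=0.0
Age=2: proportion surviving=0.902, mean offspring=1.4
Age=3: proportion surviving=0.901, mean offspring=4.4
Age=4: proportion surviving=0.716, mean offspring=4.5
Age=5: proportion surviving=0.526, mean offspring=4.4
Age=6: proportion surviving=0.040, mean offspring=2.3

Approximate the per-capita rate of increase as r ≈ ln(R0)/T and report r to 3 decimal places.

R0 = Σ lx·mx = 0 + 0 + 1.2628 + 3.9644 + 3.222 + 2.3144 + 0.092 = 10.8556
Σ x·lx·mx = 39.4308; T = 39.4308/10.8556 = 3.6323…
r ≈ ln(R0)/T = ln(10.8556)/3.6323… = 0.65652… → 0.657

0.657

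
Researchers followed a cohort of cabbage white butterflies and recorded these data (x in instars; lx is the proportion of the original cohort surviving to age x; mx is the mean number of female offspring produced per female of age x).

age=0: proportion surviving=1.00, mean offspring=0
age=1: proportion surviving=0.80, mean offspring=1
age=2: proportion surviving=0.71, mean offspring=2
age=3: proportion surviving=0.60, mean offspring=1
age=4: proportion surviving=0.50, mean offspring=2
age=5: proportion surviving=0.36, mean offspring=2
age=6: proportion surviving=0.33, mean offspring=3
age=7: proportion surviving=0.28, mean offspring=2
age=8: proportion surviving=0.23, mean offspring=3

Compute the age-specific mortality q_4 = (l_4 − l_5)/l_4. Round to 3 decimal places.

0.280

q_4 = (l_4 − l_5) / l_4 = (0.5 − 0.36) / 0.5
     = 0.14 / 0.5 = 0.28 → 0.280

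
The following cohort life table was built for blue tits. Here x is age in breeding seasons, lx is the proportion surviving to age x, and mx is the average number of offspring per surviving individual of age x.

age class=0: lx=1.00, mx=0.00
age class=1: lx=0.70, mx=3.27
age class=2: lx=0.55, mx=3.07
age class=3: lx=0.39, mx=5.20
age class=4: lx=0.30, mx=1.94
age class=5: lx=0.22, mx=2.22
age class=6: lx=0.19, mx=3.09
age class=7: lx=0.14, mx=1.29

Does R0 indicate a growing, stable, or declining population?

growing

R0 = Σ lx·mx = 0 + 2.289 + 1.6885 + 2.028 + 0.582 + 0.4884 + 0.5871 + 0.1806 = 7.8436
R0 > 1, so the population is growing.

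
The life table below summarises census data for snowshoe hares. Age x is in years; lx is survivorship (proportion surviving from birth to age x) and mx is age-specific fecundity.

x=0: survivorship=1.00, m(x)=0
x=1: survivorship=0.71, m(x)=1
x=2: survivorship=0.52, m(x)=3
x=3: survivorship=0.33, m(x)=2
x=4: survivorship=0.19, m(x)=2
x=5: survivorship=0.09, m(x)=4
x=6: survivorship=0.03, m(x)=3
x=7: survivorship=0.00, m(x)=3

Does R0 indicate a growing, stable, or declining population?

R0 = Σ lx·mx = 0 + 0.71 + 1.56 + 0.66 + 0.38 + 0.36 + 0.09 + 0 = 3.76
R0 > 1, so the population is growing.

growing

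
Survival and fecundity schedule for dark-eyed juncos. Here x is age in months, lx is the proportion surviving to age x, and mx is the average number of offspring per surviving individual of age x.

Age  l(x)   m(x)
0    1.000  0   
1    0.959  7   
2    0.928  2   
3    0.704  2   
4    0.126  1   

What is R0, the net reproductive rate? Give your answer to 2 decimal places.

lx·mx by age: 0, 6.713, 1.856, 1.408, 0.126
R0 = Σ lx·mx = 10.103 → 10.10

10.10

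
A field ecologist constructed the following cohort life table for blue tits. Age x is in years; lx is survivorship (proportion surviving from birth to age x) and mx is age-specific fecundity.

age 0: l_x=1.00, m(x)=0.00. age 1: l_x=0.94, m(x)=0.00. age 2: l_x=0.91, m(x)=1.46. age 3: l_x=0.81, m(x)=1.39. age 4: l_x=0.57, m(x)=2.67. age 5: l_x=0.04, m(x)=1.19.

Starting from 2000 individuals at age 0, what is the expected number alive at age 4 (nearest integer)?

1140

Expected survivors = N0 · l_4 = 2000 × 0.57 = 1140 → 1140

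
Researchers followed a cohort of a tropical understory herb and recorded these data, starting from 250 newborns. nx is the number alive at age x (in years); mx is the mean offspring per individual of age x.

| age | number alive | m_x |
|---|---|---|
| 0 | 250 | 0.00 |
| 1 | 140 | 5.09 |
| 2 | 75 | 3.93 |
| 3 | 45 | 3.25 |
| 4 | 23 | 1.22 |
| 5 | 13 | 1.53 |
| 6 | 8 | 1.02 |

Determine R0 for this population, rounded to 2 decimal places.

lx = nx/n0 = nx/250: 1, 0.56, 0.3, 0.18, 0.092, 0.052, 0.032
lx·mx by age: 0, 2.8504, 1.179, 0.585, 0.11224, 0.07956, 0.03264
R0 = Σ lx·mx = 4.83884 → 4.84

4.84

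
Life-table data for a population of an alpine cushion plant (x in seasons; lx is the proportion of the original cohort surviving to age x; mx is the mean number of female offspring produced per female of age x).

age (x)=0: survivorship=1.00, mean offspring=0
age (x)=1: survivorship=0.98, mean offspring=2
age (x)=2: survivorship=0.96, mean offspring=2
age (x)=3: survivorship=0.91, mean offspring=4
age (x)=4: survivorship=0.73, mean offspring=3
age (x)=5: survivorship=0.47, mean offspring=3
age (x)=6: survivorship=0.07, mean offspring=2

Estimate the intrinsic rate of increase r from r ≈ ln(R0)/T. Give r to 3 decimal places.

R0 = Σ lx·mx = 0 + 1.96 + 1.92 + 3.64 + 2.19 + 1.41 + 0.14 = 11.26
Σ x·lx·mx = 33.37; T = 33.37/11.26 = 2.96359…
r ≈ ln(R0)/T = ln(11.26)/2.96359… = 0.817… → 0.817

0.817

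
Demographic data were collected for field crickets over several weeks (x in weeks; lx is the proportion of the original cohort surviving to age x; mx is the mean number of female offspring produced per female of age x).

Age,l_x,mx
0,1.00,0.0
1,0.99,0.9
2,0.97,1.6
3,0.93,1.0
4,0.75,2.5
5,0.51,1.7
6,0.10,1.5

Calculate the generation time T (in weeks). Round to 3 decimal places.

3.116

lx·mx: 0, 0.891, 1.552, 0.93, 1.875, 0.867, 0.15 → R0 = 6.265
x·lx·mx: 0, 0.891, 3.104, 2.79, 7.5, 4.335, 0.9 → Σ = 19.52
T = 19.52 / 6.265 = 3.115722… → 3.116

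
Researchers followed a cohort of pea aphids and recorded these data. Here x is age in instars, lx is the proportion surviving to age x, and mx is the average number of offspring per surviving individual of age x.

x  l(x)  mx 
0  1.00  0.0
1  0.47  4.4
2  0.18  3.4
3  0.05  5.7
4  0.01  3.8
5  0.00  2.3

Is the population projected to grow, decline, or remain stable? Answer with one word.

R0 = Σ lx·mx = 0 + 2.068 + 0.612 + 0.285 + 0.038 + 0 = 3.003
R0 > 1, so the population is growing.

growing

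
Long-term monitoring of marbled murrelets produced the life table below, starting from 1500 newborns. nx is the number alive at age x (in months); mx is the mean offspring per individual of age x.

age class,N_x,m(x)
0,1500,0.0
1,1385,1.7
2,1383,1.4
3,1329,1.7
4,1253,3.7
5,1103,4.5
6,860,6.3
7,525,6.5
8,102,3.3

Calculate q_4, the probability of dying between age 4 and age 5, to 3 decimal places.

lx = nx/n0 = nx/1500: 1, 0.92333…, 0.922, 0.886, 0.83533…, 0.73533…, 0.57333…, 0.35, 0.068
q_4 = (l_4 − l_5) / l_4 = (0.835333… − 0.735333…) / 0.835333…
     = 0.1… / 0.835333… = 0.119713… → 0.120

0.120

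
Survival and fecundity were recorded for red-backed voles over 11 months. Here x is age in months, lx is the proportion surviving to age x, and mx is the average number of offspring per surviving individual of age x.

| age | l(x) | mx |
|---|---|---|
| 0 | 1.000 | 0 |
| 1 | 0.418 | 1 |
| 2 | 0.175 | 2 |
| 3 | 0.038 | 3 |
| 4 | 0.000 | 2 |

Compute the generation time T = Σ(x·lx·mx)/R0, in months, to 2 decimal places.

1.66

lx·mx: 0, 0.418, 0.35, 0.114, 0 → R0 = 0.882
x·lx·mx: 0, 0.418, 0.7, 0.342, 0 → Σ = 1.46
T = 1.46 / 0.882 = 1.655329… → 1.66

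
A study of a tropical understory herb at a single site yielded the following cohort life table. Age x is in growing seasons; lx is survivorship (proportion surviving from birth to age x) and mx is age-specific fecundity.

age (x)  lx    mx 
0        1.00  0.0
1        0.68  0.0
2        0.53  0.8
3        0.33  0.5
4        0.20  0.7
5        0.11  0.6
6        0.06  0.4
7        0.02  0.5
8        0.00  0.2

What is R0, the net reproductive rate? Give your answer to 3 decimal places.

0.829

lx·mx by age: 0, 0, 0.424, 0.165, 0.14, 0.066, 0.024, 0.01, 0
R0 = Σ lx·mx = 0.829 → 0.829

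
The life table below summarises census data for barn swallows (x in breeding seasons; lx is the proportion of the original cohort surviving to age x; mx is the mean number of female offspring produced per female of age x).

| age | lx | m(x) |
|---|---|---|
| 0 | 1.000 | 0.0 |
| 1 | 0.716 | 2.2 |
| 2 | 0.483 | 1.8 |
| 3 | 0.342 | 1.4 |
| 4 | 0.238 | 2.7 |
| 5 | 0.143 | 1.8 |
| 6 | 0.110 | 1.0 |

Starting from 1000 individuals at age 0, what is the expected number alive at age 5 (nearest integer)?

Expected survivors = N0 · l_5 = 1000 × 0.143 = 143 → 143

143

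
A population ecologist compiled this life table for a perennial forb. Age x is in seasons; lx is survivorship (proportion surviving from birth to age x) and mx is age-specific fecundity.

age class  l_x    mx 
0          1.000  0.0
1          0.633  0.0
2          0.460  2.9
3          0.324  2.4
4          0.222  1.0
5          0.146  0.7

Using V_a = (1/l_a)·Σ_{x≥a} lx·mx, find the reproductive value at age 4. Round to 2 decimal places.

lx·mx for x ≥ 4: 0.222, 0.1022 → sum = 0.3242
V_4 = 0.3242 / l_4 = 0.3242 / 0.222 = 1.46036… → 1.46

1.46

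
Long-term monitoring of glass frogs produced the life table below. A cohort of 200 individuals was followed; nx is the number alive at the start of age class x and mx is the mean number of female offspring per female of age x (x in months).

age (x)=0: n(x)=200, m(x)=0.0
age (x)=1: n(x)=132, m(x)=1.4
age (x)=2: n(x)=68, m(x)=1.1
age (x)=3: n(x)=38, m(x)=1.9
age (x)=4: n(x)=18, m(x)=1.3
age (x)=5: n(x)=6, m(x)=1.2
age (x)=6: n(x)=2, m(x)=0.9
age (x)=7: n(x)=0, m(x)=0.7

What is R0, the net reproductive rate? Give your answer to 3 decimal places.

lx = nx/n0 = nx/200: 1, 0.66, 0.34, 0.19, 0.09, 0.03, 0.01, 0
lx·mx by age: 0, 0.924, 0.374, 0.361, 0.117, 0.036, 0.009, 0
R0 = Σ lx·mx = 1.821 → 1.821

1.821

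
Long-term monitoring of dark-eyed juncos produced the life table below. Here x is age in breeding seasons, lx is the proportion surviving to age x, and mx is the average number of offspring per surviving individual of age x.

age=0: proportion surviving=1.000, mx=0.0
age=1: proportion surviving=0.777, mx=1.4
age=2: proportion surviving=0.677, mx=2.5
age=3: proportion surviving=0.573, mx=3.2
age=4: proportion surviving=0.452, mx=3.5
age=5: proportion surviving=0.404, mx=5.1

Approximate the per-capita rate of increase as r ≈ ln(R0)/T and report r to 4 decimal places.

0.6551

R0 = Σ lx·mx = 0 + 1.0878 + 1.6925 + 1.8336 + 1.582 + 2.0604 = 8.2563
Σ x·lx·mx = 26.6036; T = 26.6036/8.2563 = 3.22222…
r ≈ ln(R0)/T = ln(8.2563)/3.22222… = 0.655131… → 0.6551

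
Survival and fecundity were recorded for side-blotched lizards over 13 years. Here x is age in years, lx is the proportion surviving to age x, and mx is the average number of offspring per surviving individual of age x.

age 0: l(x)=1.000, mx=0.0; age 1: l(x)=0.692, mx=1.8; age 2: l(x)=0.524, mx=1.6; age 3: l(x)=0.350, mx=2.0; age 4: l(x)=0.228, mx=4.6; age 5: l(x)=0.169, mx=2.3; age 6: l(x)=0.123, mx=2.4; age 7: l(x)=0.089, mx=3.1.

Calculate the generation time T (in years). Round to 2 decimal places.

lx·mx: 0, 1.2456, 0.8384, 0.7, 1.0488, 0.3887, 0.2952, 0.2759 → R0 = 4.7926
x·lx·mx: 0, 1.2456, 1.6768, 2.1, 4.1952, 1.9435, 1.7712, 1.9313 → Σ = 14.8636
T = 14.8636 / 4.7926 = 3.101365… → 3.10

3.10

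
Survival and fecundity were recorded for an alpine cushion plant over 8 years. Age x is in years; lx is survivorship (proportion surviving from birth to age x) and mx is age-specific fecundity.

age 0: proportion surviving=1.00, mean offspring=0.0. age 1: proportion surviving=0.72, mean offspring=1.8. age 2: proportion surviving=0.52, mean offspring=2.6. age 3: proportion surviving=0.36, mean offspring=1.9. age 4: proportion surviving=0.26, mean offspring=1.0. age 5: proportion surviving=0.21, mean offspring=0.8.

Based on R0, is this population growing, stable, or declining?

growing

R0 = Σ lx·mx = 0 + 1.296 + 1.352 + 0.684 + 0.26 + 0.168 = 3.76
R0 > 1, so the population is growing.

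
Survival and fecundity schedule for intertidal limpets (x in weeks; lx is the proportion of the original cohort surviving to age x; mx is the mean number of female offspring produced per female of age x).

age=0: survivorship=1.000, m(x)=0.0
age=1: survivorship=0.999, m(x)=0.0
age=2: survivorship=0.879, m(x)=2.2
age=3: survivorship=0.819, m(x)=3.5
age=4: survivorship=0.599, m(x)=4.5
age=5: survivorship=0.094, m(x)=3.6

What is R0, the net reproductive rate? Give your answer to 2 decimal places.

lx·mx by age: 0, 0, 1.9338, 2.8665, 2.6955, 0.3384
R0 = Σ lx·mx = 7.8342 → 7.83

7.83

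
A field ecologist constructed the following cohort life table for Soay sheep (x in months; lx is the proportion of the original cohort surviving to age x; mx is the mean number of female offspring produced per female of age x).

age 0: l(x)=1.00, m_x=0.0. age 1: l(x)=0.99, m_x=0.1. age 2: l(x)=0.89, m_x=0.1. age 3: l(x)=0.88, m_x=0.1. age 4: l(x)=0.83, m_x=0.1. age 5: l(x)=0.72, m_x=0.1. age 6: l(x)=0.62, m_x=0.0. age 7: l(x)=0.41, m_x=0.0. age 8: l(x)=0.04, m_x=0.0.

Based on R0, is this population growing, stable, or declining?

declining

R0 = Σ lx·mx = 0 + 0.099 + 0.089 + 0.088 + 0.083 + 0.072 + 0 + 0 + 0 = 0.431
R0 < 1, so the population is declining.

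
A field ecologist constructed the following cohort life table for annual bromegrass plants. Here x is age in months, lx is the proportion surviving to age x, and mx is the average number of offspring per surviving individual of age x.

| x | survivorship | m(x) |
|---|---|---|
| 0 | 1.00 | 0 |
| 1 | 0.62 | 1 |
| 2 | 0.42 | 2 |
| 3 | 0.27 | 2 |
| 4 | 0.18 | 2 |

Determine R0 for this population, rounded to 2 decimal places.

lx·mx by age: 0, 0.62, 0.84, 0.54, 0.36
R0 = Σ lx·mx = 2.36 → 2.36

2.36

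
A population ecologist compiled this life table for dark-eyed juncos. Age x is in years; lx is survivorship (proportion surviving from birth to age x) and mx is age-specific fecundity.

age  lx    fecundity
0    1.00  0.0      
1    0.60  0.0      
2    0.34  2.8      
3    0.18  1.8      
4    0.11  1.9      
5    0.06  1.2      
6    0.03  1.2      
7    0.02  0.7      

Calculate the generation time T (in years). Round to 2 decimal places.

lx·mx: 0, 0, 0.952, 0.324, 0.209, 0.072, 0.036, 0.014 → R0 = 1.607
x·lx·mx: 0, 0, 1.904, 0.972, 0.836, 0.36, 0.216, 0.098 → Σ = 4.386
T = 4.386 / 1.607 = 2.729309… → 2.73

2.73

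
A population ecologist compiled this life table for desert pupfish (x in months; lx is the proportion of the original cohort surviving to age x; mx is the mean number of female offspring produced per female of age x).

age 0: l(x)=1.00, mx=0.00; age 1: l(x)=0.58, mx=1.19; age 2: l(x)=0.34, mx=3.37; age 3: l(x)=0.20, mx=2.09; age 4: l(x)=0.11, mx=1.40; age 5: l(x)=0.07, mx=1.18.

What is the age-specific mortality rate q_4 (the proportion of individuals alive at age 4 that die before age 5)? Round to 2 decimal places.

q_4 = (l_4 − l_5) / l_4 = (0.11 − 0.07) / 0.11
     = 0.04 / 0.11 = 0.363636… → 0.36

0.36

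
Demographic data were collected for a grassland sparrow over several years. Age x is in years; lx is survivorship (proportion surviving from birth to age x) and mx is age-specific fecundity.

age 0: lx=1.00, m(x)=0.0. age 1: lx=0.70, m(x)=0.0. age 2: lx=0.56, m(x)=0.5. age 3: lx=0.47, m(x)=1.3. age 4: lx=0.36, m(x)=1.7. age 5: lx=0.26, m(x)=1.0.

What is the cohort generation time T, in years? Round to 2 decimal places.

3.48

lx·mx: 0, 0, 0.28, 0.611, 0.612, 0.26 → R0 = 1.763
x·lx·mx: 0, 0, 0.56, 1.833, 2.448, 1.3 → Σ = 6.141
T = 6.141 / 1.763 = 3.483267… → 3.48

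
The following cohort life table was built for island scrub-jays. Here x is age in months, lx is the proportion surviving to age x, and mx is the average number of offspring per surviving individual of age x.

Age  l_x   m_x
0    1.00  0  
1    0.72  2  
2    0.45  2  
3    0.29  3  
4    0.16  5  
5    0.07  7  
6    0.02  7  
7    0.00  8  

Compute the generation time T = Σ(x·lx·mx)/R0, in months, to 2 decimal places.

2.66

lx·mx: 0, 1.44, 0.9, 0.87, 0.8, 0.49, 0.14, 0 → R0 = 4.64
x·lx·mx: 0, 1.44, 1.8, 2.61, 3.2, 2.45, 0.84, 0 → Σ = 12.34
T = 12.34 / 4.64 = 2.659483… → 2.66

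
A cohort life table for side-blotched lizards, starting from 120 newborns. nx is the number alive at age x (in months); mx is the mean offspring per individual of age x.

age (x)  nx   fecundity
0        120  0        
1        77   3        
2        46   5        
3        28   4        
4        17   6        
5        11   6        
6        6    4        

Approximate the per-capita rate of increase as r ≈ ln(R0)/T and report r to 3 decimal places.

lx = nx/n0 = nx/120: 1, 0.64167…, 0.38333…, 0.23333…, 0.14167…, 0.09167…, 0.05
R0 = Σ lx·mx = 0 + 1.925… + 1.91667… + 0.93333… + 0.85… + 0.55… + 0.2 = 6.375…
Σ x·lx·mx = 15.908333…; T = 15.908333…/6.375… = 2.49542…
r ≈ ln(R0)/T = ln(6.375…)/2.49542… = 0.74231… → 0.742

0.742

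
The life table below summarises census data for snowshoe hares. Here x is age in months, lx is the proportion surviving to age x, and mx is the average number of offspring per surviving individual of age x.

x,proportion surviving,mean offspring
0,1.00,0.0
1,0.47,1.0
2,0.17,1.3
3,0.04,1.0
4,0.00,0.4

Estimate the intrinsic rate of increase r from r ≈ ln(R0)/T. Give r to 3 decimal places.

R0 = Σ lx·mx = 0 + 0.47 + 0.221 + 0.04 + 0 = 0.731
Σ x·lx·mx = 1.032; T = 1.032/0.731 = 1.41176…
r ≈ ln(R0)/T = ln(0.731)/1.41176… = -0.22195… → -0.222

-0.222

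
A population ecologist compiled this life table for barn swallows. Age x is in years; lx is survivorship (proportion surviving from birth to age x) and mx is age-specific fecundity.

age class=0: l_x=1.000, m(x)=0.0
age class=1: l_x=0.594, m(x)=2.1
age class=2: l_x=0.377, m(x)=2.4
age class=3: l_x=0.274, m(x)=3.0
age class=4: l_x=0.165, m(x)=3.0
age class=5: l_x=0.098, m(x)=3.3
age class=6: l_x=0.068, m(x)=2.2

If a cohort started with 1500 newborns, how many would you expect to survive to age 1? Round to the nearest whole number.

891

Expected survivors = N0 · l_1 = 1500 × 0.594 = 891 → 891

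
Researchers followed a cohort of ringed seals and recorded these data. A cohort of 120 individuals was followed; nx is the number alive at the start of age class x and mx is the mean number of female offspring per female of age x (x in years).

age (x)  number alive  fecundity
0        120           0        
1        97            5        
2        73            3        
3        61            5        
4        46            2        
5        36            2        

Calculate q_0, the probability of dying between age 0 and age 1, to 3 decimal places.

lx = nx/n0 = nx/120: 1, 0.80833…, 0.60833…, 0.50833…, 0.38333…, 0.3
q_0 = (l_0 − l_1) / l_0 = (1 − 0.808333…) / 1
     = 0.191667… / 1 = 0.191667… → 0.192

0.192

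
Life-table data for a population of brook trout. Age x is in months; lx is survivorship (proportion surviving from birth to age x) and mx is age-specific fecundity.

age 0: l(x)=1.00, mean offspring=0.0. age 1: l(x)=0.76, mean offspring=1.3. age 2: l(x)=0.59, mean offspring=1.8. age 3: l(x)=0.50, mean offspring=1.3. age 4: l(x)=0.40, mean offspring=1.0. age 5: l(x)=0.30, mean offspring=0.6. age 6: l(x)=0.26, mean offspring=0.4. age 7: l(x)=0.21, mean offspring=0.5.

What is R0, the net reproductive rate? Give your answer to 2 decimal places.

lx·mx by age: 0, 0.988, 1.062, 0.65, 0.4, 0.18, 0.104, 0.105
R0 = Σ lx·mx = 3.489 → 3.49

3.49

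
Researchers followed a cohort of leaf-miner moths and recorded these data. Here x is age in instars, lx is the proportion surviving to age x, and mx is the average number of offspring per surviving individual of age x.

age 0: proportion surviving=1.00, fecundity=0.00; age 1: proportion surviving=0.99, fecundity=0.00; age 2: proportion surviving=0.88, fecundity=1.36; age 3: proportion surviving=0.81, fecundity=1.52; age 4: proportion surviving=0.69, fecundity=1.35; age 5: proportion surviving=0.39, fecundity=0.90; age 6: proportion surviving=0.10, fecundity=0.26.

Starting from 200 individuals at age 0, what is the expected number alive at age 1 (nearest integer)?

198

Expected survivors = N0 · l_1 = 200 × 0.99 = 198 → 198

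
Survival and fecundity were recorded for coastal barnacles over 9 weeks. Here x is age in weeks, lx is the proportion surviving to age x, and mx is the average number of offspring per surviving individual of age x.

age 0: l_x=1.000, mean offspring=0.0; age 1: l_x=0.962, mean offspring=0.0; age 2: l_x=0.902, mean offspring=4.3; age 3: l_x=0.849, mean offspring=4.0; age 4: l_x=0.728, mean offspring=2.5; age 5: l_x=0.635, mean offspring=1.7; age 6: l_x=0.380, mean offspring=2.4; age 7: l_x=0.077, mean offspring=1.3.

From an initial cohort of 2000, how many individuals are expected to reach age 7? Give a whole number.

154

Expected survivors = N0 · l_7 = 2000 × 0.077 = 154 → 154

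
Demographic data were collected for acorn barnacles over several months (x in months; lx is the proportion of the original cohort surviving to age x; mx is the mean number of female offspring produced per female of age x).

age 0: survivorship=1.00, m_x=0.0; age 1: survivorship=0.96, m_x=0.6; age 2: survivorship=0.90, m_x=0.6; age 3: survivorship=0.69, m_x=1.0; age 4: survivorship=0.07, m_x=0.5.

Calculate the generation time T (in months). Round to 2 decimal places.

lx·mx: 0, 0.576, 0.54, 0.69, 0.035 → R0 = 1.841
x·lx·mx: 0, 0.576, 1.08, 2.07, 0.14 → Σ = 3.866
T = 3.866 / 1.841 = 2.099946… → 2.10

2.10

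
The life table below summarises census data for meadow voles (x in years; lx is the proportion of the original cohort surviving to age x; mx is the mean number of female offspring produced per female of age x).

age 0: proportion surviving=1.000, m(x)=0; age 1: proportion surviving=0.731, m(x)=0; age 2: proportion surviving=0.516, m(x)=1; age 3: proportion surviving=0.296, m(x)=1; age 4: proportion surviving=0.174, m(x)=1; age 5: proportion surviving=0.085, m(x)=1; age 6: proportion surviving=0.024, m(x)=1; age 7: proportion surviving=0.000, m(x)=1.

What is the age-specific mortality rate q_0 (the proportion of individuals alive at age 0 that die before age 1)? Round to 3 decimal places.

0.269

q_0 = (l_0 − l_1) / l_0 = (1 − 0.731) / 1
     = 0.269 / 1 = 0.269 → 0.269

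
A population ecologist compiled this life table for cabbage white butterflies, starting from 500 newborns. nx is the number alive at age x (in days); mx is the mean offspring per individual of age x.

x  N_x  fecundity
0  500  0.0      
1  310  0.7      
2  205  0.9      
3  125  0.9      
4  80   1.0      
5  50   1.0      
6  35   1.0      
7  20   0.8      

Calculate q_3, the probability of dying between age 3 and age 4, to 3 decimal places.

lx = nx/n0 = nx/500: 1, 0.62, 0.41, 0.25, 0.16, 0.1, 0.07, 0.04
q_3 = (l_3 − l_4) / l_3 = (0.25 − 0.16) / 0.25
     = 0.09 / 0.25 = 0.36 → 0.360

0.360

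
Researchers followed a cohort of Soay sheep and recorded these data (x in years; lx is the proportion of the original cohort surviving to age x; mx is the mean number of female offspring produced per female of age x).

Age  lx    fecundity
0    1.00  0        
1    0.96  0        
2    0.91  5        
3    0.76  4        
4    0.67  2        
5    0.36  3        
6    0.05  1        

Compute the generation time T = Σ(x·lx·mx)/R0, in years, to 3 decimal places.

2.911

lx·mx: 0, 0, 4.55, 3.04, 1.34, 1.08, 0.05 → R0 = 10.06
x·lx·mx: 0, 0, 9.1, 9.12, 5.36, 5.4, 0.3 → Σ = 29.28
T = 29.28 / 10.06 = 2.910537… → 2.911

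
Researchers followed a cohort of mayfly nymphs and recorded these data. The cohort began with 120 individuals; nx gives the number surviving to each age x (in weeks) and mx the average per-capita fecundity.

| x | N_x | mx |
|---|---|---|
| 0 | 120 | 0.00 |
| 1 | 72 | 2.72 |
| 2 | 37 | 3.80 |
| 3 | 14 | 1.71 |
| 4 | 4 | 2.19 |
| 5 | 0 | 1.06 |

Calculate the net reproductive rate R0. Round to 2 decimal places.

lx = nx/n0 = nx/120: 1, 0.6, 0.30833…, 0.11667…, 0.03333…, 0
lx·mx by age: 0, 1.632, 1.171667…, 0.1995…, 0.073…, 0
R0 = Σ lx·mx = 3.076167… → 3.08

3.08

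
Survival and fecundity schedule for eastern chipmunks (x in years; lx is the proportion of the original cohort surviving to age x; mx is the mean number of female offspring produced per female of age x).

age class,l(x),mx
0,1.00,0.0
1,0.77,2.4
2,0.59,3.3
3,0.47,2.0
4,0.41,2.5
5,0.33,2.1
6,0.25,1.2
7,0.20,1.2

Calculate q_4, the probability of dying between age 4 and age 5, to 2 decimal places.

0.20

q_4 = (l_4 − l_5) / l_4 = (0.41 − 0.33) / 0.41
     = 0.08 / 0.41 = 0.195122… → 0.20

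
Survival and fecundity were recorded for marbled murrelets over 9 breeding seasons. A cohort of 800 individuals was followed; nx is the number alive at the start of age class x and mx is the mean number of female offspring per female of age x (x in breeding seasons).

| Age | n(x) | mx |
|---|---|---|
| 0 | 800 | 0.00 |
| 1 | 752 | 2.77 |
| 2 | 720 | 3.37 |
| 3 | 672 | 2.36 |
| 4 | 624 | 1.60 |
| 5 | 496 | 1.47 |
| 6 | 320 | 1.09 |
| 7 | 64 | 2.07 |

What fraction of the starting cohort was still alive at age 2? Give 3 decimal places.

0.900

l_2 = n_2/n_0 = 720/800 = 0.9 → 0.900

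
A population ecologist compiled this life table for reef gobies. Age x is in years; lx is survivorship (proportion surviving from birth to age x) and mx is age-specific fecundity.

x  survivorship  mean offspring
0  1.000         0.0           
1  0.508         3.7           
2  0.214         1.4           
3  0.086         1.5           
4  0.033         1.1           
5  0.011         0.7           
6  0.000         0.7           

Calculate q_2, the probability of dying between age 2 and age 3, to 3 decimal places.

q_2 = (l_2 − l_3) / l_2 = (0.214 − 0.086) / 0.214
     = 0.128 / 0.214 = 0.598131… → 0.598

0.598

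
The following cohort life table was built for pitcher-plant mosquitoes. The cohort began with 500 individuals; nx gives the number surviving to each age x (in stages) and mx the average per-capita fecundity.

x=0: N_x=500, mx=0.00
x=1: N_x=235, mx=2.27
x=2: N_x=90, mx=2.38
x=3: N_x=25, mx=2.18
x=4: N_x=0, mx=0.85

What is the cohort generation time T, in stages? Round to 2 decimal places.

1.40

lx = nx/n0 = nx/500: 1, 0.47, 0.18, 0.05, 0
lx·mx: 0, 1.0669, 0.4284, 0.109, 0 → R0 = 1.6043
x·lx·mx: 0, 1.0669, 0.8568, 0.327, 0 → Σ = 2.2507
T = 2.2507 / 1.6043 = 1.402917… → 1.40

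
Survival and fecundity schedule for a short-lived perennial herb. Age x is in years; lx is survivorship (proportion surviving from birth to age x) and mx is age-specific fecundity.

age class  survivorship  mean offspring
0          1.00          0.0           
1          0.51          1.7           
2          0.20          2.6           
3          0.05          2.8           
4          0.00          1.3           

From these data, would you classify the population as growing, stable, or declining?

R0 = Σ lx·mx = 0 + 0.867 + 0.52 + 0.14 + 0 = 1.527
R0 > 1, so the population is growing.

growing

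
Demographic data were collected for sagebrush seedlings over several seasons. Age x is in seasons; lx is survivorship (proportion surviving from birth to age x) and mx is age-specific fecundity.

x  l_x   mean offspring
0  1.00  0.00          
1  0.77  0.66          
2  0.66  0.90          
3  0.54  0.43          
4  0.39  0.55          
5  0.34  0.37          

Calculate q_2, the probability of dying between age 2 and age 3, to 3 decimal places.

0.182

q_2 = (l_2 − l_3) / l_2 = (0.66 − 0.54) / 0.66
     = 0.12 / 0.66 = 0.181818… → 0.182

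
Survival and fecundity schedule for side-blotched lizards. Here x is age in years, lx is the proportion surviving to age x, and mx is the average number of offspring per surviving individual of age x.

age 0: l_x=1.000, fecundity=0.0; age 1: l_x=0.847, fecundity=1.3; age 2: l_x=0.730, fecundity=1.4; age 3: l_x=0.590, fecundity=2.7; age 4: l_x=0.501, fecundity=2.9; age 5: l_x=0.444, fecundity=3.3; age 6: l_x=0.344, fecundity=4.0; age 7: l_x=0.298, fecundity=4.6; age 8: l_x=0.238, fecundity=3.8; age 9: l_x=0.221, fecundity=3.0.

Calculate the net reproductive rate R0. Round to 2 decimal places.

lx·mx by age: 0, 1.1011, 1.022, 1.593, 1.4529, 1.4652, 1.376, 1.3708, 0.9044, 0.663
R0 = Σ lx·mx = 10.9484 → 10.95

10.95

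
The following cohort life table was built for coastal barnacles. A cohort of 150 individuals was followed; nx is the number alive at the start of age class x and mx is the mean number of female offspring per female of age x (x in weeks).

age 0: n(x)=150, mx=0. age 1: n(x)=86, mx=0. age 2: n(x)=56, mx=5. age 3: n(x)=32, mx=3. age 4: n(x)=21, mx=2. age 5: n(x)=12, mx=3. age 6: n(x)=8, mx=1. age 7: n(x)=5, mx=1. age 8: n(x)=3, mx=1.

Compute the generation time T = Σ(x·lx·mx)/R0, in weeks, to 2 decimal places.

2.77

lx = nx/n0 = nx/150: 1, 0.57333…, 0.37333…, 0.21333…, 0.14, 0.08, 0.05333…, 0.03333…, 0.02
lx·mx: 0, 0, 1.866667…, 0.64…, 0.28, 0.24, 0.053333…, 0.033333…, 0.02 → R0 = 3.133333…
x·lx·mx: 0, 0, 3.733333…, 1.92…, 1.12, 1.2, 0.32…, 0.233333…, 0.16 → Σ = 8.686667…
T = 8.686667… / 3.133333… = 2.77234… → 2.77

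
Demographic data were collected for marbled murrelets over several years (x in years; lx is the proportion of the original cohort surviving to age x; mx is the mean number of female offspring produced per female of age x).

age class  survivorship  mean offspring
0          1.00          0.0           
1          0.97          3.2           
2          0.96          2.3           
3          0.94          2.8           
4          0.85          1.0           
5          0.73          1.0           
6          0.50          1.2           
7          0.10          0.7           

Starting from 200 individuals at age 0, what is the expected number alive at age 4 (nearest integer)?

170

Expected survivors = N0 · l_4 = 200 × 0.85 = 170 → 170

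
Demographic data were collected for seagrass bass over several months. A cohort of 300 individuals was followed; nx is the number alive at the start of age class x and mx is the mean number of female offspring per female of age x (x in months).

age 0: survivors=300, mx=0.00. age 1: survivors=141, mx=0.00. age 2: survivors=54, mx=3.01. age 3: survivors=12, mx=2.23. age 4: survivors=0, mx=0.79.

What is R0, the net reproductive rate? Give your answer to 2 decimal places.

0.63

lx = nx/n0 = nx/300: 1, 0.47, 0.18, 0.04, 0
lx·mx by age: 0, 0, 0.5418, 0.0892, 0
R0 = Σ lx·mx = 0.631 → 0.63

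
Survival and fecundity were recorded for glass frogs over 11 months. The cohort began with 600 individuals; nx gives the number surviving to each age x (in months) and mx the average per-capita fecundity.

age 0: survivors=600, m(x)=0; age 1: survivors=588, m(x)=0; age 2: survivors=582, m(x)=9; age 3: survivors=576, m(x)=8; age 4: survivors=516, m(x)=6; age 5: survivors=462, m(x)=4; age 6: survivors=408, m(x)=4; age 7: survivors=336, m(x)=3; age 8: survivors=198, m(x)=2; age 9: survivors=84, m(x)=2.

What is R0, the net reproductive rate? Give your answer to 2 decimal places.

lx = nx/n0 = nx/600: 1, 0.98, 0.97, 0.96, 0.86, 0.77, 0.68, 0.56, 0.33, 0.14
lx·mx by age: 0, 0, 8.73, 7.68, 5.16, 3.08, 2.72, 1.68, 0.66, 0.28
R0 = Σ lx·mx = 29.99 → 29.99

29.99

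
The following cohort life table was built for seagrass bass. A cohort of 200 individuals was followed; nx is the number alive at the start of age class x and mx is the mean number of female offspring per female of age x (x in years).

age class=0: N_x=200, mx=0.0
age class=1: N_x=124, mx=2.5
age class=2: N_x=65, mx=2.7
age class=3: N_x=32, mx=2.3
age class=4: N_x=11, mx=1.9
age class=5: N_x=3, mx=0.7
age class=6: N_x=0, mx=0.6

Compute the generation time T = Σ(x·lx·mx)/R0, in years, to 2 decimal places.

lx = nx/n0 = nx/200: 1, 0.62, 0.325, 0.16, 0.055, 0.015, 0
lx·mx: 0, 1.55, 0.8775, 0.368, 0.1045, 0.0105, 0 → R0 = 2.9105
x·lx·mx: 0, 1.55, 1.755, 1.104, 0.418, 0.0525, 0 → Σ = 4.8795
T = 4.8795 / 2.9105 = 1.676516… → 1.68

1.68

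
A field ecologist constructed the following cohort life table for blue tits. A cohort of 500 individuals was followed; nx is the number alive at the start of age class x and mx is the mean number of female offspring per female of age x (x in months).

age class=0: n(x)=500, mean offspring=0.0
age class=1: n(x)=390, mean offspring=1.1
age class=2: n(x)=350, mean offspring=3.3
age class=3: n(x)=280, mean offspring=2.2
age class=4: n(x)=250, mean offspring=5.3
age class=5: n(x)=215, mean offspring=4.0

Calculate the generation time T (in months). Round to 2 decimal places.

lx = nx/n0 = nx/500: 1, 0.78, 0.7, 0.56, 0.5, 0.43
lx·mx: 0, 0.858, 2.31, 1.232, 2.65, 1.72 → R0 = 8.77
x·lx·mx: 0, 0.858, 4.62, 3.696, 10.6, 8.6 → Σ = 28.374
T = 28.374 / 8.77 = 3.235348… → 3.24

3.24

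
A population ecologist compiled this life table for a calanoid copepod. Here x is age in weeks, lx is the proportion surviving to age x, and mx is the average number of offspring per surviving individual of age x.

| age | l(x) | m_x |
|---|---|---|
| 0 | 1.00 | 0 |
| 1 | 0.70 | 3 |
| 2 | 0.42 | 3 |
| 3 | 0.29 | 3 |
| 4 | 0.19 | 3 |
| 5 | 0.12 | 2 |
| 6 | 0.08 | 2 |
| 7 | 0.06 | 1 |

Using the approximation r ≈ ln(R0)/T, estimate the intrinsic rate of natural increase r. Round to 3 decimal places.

R0 = Σ lx·mx = 0 + 2.1 + 1.26 + 0.87 + 0.57 + 0.24 + 0.16 + 0.06 = 5.26
Σ x·lx·mx = 12.09; T = 12.09/5.26 = 2.29848…
r ≈ ln(R0)/T = ln(5.26)/2.29848… = 0.72227… → 0.722

0.722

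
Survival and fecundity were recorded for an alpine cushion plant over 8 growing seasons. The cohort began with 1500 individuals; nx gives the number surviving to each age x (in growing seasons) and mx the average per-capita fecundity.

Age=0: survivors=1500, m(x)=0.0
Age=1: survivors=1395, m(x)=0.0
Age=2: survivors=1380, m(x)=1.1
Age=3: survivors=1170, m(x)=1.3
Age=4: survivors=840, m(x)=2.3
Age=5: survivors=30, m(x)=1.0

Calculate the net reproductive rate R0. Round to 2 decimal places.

3.33

lx = nx/n0 = nx/1500: 1, 0.93, 0.92, 0.78, 0.56, 0.02
lx·mx by age: 0, 0, 1.012, 1.014, 1.288, 0.02
R0 = Σ lx·mx = 3.334 → 3.33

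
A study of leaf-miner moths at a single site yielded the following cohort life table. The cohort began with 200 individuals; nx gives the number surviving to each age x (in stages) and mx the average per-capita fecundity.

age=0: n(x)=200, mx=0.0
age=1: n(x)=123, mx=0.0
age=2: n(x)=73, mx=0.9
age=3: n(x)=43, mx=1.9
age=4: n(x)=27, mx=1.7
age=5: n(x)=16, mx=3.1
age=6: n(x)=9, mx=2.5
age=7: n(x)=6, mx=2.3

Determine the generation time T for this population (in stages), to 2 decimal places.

lx = nx/n0 = nx/200: 1, 0.615, 0.365, 0.215, 0.135, 0.08, 0.045, 0.03
lx·mx: 0, 0, 0.3285, 0.4085, 0.2295, 0.248, 0.1125, 0.069 → R0 = 1.396
x·lx·mx: 0, 0, 0.657, 1.2255, 0.918, 1.24, 0.675, 0.483 → Σ = 5.1985
T = 5.1985 / 1.396 = 3.723854… → 3.72

3.72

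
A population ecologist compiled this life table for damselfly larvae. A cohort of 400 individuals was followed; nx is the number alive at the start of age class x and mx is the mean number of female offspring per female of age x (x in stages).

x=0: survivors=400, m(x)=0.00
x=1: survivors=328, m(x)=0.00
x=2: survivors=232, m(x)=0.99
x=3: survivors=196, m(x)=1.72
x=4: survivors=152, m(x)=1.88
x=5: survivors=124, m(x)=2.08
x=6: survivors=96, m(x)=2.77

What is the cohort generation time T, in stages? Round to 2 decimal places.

lx = nx/n0 = nx/400: 1, 0.82, 0.58, 0.49, 0.38, 0.31, 0.24
lx·mx: 0, 0, 0.5742, 0.8428, 0.7144, 0.6448, 0.6648 → R0 = 3.441
x·lx·mx: 0, 0, 1.1484, 2.5284, 2.8576, 3.224, 3.9888 → Σ = 13.7472
T = 13.7472 / 3.441 = 3.995118… → 4.00

4.00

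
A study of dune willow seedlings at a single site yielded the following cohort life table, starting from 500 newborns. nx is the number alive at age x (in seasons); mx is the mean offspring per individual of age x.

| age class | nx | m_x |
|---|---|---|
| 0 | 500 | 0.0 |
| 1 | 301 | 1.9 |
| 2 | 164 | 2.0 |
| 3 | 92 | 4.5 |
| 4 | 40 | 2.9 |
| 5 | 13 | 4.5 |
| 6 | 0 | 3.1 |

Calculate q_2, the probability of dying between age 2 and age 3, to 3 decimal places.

0.439

lx = nx/n0 = nx/500: 1, 0.602, 0.328, 0.184, 0.08, 0.026, 0
q_2 = (l_2 − l_3) / l_2 = (0.328 − 0.184) / 0.328
     = 0.144 / 0.328 = 0.439024… → 0.439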